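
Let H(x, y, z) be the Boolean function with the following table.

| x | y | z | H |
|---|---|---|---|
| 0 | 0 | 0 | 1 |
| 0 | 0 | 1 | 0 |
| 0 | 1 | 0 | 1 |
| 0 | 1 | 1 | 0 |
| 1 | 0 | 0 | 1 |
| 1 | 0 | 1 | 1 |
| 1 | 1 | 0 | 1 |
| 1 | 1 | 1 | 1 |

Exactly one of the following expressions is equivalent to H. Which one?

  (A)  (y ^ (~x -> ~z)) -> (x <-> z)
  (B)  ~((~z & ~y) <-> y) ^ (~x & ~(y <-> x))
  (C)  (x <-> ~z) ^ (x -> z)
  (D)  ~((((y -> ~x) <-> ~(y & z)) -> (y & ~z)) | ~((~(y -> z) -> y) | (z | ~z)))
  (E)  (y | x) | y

(A): at (0,0,1) it gives 1, but H = 0 — eliminated.
(B): at (0,1,0) it gives 0, but H = 1 — eliminated.
(D): at (0,0,1) it gives 1, but H = 0 — eliminated.
(E): at (0,0,0) it gives 0, but H = 1 — eliminated.
That leaves (C). Evaluating it on every row reproduces the table of H exactly.

C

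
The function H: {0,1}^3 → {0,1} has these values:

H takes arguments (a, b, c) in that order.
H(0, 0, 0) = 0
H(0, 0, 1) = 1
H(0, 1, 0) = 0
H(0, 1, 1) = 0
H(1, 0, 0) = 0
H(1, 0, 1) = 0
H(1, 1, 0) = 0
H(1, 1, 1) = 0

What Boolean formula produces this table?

H(a, b, c) = (¬a ∧ ¬b) ∧ c

H is 1 on exactly one input, (0,0,1), whose minterm is ¬a·¬b·c. So H is just that conjunction.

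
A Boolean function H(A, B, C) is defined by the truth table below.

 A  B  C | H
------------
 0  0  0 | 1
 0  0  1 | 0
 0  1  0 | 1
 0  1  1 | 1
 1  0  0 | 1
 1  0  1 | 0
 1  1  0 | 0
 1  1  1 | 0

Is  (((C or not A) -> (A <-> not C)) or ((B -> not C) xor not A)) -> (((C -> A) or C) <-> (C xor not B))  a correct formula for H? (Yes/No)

No

Evaluate (((C or not A) -> (A <-> not C)) or ((B -> not C) xor not A)) -> (((C -> A) or C) <-> (C xor not B)) on each row and compare to H:
  A=0, B=0, C=0: formula gives 1, H = 1 ✓
  A=0, B=0, C=1: formula gives 0, H = 0 ✓
  A=0, B=1, C=0: formula gives 1, H = 1 ✓
  A=0, B=1, C=1: formula gives 1, H = 1 ✓
  A=1, B=0, C=0: formula gives 1, H = 1 ✓
  …
  A=1, B=1, C=1: formula gives 1, but H = 0 ✗
Row (1,1,1) is a counterexample, so the formula is not equivalent to H.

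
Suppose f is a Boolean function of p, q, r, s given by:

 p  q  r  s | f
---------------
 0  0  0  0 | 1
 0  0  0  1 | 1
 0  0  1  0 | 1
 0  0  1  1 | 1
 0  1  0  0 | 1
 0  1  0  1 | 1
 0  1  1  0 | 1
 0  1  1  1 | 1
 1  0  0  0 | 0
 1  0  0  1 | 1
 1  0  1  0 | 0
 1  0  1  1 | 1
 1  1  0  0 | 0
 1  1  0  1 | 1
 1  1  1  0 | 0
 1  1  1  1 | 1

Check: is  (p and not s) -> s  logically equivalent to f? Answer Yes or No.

Yes

Test each input against both f and the formula:
  p=0, q=0, r=0, s=0: formula gives 1, f = 1 ✓
  p=0, q=0, r=0, s=1: formula gives 1, f = 1 ✓
  p=0, q=0, r=1, s=0: formula gives 1, f = 1 ✓
  p=0, q=0, r=1, s=1: formula gives 1, f = 1 ✓
  …and likewise for the remaining 12 rows.
Every row agrees, so the formula is equivalent.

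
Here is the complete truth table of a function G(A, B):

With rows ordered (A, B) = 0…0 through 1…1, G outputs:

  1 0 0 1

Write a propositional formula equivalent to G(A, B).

The output is 1 exactly when an even number of inputs are 1 — the complement of 2-way XOR.

G(A, B) = not (A xor B)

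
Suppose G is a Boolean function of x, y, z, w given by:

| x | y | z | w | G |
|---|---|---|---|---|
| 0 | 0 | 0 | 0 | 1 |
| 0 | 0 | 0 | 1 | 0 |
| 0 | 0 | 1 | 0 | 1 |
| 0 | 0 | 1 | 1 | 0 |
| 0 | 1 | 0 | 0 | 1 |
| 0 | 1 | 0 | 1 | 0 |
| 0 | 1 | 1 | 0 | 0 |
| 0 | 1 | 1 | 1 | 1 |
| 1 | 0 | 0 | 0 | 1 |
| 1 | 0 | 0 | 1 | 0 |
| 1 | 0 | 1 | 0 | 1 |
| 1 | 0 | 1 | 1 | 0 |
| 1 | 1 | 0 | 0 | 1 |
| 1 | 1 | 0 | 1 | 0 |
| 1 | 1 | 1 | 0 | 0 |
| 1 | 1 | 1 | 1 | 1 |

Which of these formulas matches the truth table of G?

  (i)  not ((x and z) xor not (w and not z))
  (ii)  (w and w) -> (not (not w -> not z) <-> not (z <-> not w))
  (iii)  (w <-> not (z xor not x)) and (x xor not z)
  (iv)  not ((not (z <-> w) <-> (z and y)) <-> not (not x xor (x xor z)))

(i) fails at (0,0,0,0): the formula yields 0, G is 1.
(ii) fails at (0,0,0,1): the formula yields 1, G is 0.
(iii) fails at (0,0,1,0): the formula yields 0, G is 1.
(iv) is the remaining candidate, and it agrees with G on all 16 inputs.

iv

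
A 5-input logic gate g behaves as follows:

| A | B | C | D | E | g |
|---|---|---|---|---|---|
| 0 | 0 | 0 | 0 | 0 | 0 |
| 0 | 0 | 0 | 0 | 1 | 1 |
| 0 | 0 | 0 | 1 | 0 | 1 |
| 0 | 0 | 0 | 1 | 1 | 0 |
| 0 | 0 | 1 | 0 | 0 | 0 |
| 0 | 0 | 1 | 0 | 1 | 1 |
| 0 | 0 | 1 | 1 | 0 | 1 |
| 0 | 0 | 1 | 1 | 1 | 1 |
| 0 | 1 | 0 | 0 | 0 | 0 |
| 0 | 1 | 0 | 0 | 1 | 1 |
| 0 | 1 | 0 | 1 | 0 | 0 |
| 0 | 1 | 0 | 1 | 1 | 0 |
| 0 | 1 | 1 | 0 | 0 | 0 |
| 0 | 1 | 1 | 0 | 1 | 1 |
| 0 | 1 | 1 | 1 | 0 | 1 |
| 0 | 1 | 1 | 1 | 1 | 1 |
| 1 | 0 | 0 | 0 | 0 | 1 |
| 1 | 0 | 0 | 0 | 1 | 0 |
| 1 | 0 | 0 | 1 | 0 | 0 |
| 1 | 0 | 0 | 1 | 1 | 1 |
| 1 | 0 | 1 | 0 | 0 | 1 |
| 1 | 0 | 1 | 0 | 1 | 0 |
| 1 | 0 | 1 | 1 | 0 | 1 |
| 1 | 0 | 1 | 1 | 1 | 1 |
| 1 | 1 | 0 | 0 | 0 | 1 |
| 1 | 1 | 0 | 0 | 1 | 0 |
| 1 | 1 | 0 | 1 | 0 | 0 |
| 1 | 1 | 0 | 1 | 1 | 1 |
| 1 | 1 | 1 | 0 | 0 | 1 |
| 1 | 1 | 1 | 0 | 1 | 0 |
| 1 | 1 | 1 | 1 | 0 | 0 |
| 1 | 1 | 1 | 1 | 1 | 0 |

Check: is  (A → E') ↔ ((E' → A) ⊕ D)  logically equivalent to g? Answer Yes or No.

Check the formula against g row by row:
  A=0, B=0, C=0, D=0, E=0: formula gives 0, g = 0 ✓
  A=0, B=0, C=0, D=0, E=1: formula gives 1, g = 1 ✓
  A=0, B=0, C=0, D=1, E=0: formula gives 1, g = 1 ✓
  A=0, B=0, C=0, D=1, E=1: formula gives 0, g = 0 ✓
  …
  A=0, B=0, C=1, D=1, E=1: formula gives 0, but g = 1 ✗
Row (0,0,1,1,1) is a counterexample, so the formula is not equivalent to g.

No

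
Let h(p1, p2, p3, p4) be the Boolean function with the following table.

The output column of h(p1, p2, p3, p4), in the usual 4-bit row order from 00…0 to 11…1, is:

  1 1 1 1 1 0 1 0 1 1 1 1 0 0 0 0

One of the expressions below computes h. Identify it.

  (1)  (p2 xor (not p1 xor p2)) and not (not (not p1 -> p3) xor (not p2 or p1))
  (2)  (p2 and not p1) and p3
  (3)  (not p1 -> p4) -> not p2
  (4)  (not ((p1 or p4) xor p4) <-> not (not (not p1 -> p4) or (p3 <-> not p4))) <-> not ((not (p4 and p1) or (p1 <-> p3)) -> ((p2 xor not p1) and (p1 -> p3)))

(1): at (0,0,1,0) it gives 0, but h = 1 — eliminated.
(2): at (0,0,0,0) it gives 0, but h = 1 — eliminated.
(4): at (0,0,1,1) it gives 0, but h = 1 — eliminated.
Only (3) survives; checking it on all 16 rows confirms it matches h.

3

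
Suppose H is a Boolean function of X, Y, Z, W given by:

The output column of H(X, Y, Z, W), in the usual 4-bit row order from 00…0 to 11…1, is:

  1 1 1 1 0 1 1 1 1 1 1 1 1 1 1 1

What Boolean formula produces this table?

H is 0 on exactly one input, (0,1,0,0), whose minterm is ¬X·Y·¬Z·¬W. So H is the negation of that single conjunction.

H(X, Y, Z, W) = ¬(((¬X ∧ Y) ∧ ¬Z) ∧ ¬W)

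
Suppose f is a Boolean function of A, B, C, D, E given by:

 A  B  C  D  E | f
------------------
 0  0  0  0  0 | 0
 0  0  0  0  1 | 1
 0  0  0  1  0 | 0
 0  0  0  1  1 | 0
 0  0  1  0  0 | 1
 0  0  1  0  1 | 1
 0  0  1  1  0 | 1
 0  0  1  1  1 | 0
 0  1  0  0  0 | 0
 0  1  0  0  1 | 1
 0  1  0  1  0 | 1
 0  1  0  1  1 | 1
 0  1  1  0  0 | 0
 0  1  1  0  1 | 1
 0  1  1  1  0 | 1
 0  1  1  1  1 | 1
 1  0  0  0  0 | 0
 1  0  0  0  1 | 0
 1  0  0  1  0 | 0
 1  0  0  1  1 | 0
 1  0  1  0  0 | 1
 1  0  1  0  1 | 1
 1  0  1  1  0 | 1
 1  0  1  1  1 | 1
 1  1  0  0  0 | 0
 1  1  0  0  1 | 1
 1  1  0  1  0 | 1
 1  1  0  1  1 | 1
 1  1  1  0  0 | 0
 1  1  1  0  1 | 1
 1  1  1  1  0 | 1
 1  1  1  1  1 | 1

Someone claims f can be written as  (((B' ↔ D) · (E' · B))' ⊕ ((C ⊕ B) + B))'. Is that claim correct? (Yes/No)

Check the formula against f row by row:
  A=0, B=0, C=0, D=0, E=0: formula gives 0, f = 0 ✓
  A=0, B=0, C=0, D=0, E=1: formula gives 0, but f = 1 ✗
Since they disagree at (0,0,0,0,1), the expression is not a correct formula for f.

No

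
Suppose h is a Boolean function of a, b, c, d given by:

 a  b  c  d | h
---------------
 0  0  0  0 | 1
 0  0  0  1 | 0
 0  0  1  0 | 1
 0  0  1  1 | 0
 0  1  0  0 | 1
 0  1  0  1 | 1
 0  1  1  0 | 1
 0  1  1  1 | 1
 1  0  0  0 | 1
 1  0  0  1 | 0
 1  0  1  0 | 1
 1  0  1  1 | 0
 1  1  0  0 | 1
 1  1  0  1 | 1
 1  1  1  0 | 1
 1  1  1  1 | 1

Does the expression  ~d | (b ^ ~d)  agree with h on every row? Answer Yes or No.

Evaluate ~d | (b ^ ~d) on each row and compare to h:
  a=0, b=0, c=0, d=0: formula gives 1, h = 1 ✓
  a=0, b=0, c=0, d=1: formula gives 0, h = 0 ✓
  a=0, b=0, c=1, d=0: formula gives 1, h = 1 ✓
  a=0, b=0, c=1, d=1: formula gives 0, h = 0 ✓
  … (the remaining 12 rows also agree.)
All 16 rows match — the expression computes h exactly.

Yes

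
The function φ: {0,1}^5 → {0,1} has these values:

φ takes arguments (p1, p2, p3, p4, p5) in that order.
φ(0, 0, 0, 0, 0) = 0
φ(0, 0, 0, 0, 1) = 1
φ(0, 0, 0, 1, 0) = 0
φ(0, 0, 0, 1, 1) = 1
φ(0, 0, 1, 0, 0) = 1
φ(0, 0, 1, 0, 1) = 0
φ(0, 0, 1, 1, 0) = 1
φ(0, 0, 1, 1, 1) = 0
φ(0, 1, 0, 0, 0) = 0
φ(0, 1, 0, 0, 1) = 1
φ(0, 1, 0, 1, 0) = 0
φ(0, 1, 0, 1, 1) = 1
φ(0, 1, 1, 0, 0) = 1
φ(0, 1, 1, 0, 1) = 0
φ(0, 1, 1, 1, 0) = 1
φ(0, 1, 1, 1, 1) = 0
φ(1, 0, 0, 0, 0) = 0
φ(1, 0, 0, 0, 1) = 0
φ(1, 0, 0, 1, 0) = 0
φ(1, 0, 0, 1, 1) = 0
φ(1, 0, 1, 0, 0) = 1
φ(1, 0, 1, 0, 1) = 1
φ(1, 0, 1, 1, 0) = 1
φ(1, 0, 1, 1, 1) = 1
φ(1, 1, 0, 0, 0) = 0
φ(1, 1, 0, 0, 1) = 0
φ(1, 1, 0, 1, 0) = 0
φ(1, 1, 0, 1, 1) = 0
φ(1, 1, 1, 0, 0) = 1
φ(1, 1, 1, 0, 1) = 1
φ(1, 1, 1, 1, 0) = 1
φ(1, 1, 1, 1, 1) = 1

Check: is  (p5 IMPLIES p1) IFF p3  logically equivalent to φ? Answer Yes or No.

Yes

Test each input against both φ and the formula:
  p1=0, p2=0, p3=0, p4=0, p5=0: formula gives 0, φ = 0 ✓
  p1=0, p2=0, p3=0, p4=0, p5=1: formula gives 1, φ = 1 ✓
  p1=0, p2=0, p3=0, p4=1, p5=0: formula gives 0, φ = 0 ✓
  p1=0, p2=0, p3=0, p4=1, p5=1: formula gives 1, φ = 1 ✓
  … (the remaining 28 rows also agree.)
All 32 rows match — the expression computes φ exactly.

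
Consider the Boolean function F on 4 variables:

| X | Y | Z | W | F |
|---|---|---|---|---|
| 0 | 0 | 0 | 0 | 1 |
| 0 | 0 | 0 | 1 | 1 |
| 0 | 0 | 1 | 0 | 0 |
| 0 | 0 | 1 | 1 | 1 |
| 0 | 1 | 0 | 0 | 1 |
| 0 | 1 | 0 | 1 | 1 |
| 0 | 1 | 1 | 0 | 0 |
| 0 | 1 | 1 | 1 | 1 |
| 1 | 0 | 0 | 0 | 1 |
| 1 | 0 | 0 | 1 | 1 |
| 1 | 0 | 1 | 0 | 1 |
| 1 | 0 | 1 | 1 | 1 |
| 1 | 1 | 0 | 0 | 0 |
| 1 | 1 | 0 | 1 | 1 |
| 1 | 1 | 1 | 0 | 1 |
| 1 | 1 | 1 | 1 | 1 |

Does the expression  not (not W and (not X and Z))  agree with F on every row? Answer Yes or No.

Evaluate not (not W and (not X and Z)) on each row and compare to F:
  X=0, Y=0, Z=0, W=0: formula gives 1, F = 1 ✓
  X=0, Y=0, Z=0, W=1: formula gives 1, F = 1 ✓
  X=0, Y=0, Z=1, W=0: formula gives 0, F = 0 ✓
  X=0, Y=0, Z=1, W=1: formula gives 1, F = 1 ✓
  …
  X=1, Y=1, Z=0, W=0: formula gives 1, but F = 0 ✗
Row (1,1,0,0) is a counterexample, so the formula is not equivalent to F.

No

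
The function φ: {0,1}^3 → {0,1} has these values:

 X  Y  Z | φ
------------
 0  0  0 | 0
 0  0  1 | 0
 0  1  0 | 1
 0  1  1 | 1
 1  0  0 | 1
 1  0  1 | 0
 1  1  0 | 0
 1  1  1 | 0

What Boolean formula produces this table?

φ(X, Y, Z) = (((¬X ∧ Y) ∧ ¬Z) ∨ ((¬X ∧ Y) ∧ Z)) ∨ ((X ∧ ¬Y) ∧ ¬Z)

The 1-rows are (0,1,0), (0,1,1), (1,0,0). Each contributes one minterm — ¬X·Y·¬Z; ¬X·Y·Z; X·¬Y·¬Z — and their disjunction is a sum-of-products form of φ.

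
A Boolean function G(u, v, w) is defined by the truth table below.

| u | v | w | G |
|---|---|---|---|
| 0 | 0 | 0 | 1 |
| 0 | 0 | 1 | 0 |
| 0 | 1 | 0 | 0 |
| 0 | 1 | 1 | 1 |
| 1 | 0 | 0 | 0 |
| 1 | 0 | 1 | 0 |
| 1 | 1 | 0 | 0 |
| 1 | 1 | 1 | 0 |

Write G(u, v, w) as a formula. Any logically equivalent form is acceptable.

G(u, v, w) = ((~u & ~v) & ~w) | ((~u & v) & w)

Collect the rows where G=1 — (0,0,0), (0,1,1) — and write one minterm per row: ¬u·¬v·¬w, ¬u·v·w. Their union (logical OR) reproduces the table exactly.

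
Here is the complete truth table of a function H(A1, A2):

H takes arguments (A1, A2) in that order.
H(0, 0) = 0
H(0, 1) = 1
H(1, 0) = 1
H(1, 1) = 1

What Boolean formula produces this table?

H(A1, A2) = A1 | A2

The output is 1 whenever at least one input is 1 — the OR of all inputs.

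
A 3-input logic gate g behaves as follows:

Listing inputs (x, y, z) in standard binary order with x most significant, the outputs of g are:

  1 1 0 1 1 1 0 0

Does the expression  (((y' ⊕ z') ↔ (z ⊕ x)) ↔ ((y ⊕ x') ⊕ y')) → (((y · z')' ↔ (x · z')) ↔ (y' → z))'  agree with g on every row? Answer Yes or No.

Check the formula against g row by row:
  x=0, y=0, z=0: formula gives 1, g = 1 ✓
  x=0, y=0, z=1: formula gives 1, g = 1 ✓
  x=0, y=1, z=0: formula gives 0, g = 0 ✓
  x=0, y=1, z=1: formula gives 1, g = 1 ✓
  x=1, y=0, z=0: formula gives 1, g = 1 ✓
  …
  x=1, y=1, z=0: formula gives 1, but g = 0 ✗
Row (1,1,0) is a counterexample, so the formula is not equivalent to g.

No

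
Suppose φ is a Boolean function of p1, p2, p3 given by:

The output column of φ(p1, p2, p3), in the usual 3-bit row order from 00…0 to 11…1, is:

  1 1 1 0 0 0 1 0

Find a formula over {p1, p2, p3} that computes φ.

The 1-rows are (0,0,0), (0,0,1), (0,1,0), (1,1,0). Each contributes one minterm — ¬p1·¬p2·¬p3; ¬p1·¬p2·p3; ¬p1·p2·¬p3; p1·p2·¬p3 — and their disjunction is a sum-of-products form of φ.

φ(p1, p2, p3) = ((((~p1 & ~p2) & ~p3) | ((~p1 & ~p2) & p3)) | ((~p1 & p2) & ~p3)) | ((p1 & p2) & ~p3)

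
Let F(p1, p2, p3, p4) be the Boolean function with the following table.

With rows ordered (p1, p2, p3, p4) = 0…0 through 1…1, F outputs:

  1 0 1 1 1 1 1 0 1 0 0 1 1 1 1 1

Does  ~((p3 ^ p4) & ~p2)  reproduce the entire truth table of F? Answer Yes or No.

No

Check the formula against F row by row:
  p1=0, p2=0, p3=0, p4=0: formula gives 1, F = 1 ✓
  p1=0, p2=0, p3=0, p4=1: formula gives 0, F = 0 ✓
  p1=0, p2=0, p3=1, p4=0: formula gives 0, but F = 1 ✗
Since they disagree at (0,0,1,0), the expression is not a correct formula for F.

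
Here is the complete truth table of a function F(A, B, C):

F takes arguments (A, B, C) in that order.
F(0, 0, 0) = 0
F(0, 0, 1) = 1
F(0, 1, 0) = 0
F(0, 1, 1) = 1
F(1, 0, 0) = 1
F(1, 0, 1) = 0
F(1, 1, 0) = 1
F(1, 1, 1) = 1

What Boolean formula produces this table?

F(A, B, C) = NOT ((((NOT A AND NOT B) AND NOT C) OR ((NOT A AND B) AND NOT C)) OR ((A AND NOT B) AND C))

F is 0 on only 3 rows — (0,0,0), (0,1,0), (1,0,1). Writing each as a minterm (¬A·¬B·¬C, ¬A·B·¬C, A·¬B·C) and OR-ing them characterizes exactly where F=0, so F is the negation of that disjunction.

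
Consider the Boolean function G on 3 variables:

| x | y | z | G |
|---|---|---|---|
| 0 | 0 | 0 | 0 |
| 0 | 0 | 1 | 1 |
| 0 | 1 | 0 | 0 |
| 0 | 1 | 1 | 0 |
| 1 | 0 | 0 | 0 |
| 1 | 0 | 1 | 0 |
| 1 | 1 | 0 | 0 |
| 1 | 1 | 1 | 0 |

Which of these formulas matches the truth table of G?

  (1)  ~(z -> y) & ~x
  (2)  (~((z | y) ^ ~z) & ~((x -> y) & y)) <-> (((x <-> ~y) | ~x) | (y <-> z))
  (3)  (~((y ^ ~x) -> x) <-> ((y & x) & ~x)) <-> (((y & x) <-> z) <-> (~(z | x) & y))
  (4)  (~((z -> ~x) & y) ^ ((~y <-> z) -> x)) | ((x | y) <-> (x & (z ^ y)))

(2): at (0,0,1) it gives 0, but G = 1 — eliminated.
(3): at (0,0,0) it gives 1, but G = 0 — eliminated.
(4): at (0,0,0) it gives 1, but G = 0 — eliminated.
Only (1) survives; checking it on all 8 rows confirms it matches G.

1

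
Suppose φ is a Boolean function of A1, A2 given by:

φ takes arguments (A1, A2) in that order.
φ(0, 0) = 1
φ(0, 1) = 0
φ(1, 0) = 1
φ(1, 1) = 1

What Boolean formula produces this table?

This is A2 → A1 (false only at 0,1).

φ(A1, A2) = A2 → A1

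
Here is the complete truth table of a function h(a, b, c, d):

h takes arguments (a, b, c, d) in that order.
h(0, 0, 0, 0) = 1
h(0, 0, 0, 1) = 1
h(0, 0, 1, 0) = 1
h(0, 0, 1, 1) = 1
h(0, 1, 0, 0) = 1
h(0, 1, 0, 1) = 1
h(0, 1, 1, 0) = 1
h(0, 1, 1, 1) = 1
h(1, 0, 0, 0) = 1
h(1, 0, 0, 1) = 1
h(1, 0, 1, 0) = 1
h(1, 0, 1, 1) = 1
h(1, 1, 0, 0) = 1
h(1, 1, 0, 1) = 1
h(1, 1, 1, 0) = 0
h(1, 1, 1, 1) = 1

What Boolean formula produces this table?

h(a, b, c, d) = NOT (((a AND b) AND c) AND NOT d)

Only row (1,1,1,0) gives 0. So h is 1 everywhere except there — the complement of the minterm a·b·c·¬d.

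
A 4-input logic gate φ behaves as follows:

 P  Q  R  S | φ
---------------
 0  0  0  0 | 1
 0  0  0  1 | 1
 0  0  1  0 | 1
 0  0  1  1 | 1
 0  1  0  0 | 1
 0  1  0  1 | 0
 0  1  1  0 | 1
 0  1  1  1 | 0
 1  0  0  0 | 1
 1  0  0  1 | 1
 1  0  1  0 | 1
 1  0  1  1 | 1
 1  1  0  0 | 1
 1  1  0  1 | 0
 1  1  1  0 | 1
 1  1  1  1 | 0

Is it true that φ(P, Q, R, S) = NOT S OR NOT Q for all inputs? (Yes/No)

Yes

Evaluate NOT S OR NOT Q on each row and compare to φ:
  P=0, Q=0, R=0, S=0: formula gives 1, φ = 1 ✓
  P=0, Q=0, R=0, S=1: formula gives 1, φ = 1 ✓
  P=0, Q=0, R=1, S=0: formula gives 1, φ = 1 ✓
  P=0, Q=0, R=1, S=1: formula gives 1, φ = 1 ✓
  …and likewise for the remaining 12 rows.
No disagreement on any input; they are logically equivalent.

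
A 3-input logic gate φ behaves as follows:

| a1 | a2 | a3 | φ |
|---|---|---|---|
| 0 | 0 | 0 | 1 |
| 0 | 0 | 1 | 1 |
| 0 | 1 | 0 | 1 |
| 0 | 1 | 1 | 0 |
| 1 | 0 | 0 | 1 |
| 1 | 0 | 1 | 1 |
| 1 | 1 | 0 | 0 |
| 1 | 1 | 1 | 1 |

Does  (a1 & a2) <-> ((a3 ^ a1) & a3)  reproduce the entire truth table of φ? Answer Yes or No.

No

Check the formula against φ row by row:
  a1=0, a2=0, a3=0: formula gives 1, φ = 1 ✓
  a1=0, a2=0, a3=1: formula gives 0, but φ = 1 ✗
Since they disagree at (0,0,1), the expression is not a correct formula for φ.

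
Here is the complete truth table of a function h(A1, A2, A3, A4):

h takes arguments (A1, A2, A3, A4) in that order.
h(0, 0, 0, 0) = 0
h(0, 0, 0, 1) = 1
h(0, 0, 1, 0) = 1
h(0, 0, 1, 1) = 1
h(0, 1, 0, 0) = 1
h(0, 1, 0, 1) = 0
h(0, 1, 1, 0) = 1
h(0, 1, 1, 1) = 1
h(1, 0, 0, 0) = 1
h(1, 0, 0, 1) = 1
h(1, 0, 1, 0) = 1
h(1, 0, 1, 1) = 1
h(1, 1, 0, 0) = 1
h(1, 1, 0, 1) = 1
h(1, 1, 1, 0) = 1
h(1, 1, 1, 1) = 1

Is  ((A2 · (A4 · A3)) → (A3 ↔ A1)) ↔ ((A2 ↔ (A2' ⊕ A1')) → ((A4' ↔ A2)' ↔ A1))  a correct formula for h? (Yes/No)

Test each input against both h and the formula:
  A1=0, A2=0, A3=0, A4=0: formula gives 0, h = 0 ✓
  A1=0, A2=0, A3=0, A4=1: formula gives 1, h = 1 ✓
  A1=0, A2=0, A3=1, A4=0: formula gives 0, but h = 1 ✗
A single disagreement suffices: at (0,0,1,0) they differ, so the formula does not compute h.

No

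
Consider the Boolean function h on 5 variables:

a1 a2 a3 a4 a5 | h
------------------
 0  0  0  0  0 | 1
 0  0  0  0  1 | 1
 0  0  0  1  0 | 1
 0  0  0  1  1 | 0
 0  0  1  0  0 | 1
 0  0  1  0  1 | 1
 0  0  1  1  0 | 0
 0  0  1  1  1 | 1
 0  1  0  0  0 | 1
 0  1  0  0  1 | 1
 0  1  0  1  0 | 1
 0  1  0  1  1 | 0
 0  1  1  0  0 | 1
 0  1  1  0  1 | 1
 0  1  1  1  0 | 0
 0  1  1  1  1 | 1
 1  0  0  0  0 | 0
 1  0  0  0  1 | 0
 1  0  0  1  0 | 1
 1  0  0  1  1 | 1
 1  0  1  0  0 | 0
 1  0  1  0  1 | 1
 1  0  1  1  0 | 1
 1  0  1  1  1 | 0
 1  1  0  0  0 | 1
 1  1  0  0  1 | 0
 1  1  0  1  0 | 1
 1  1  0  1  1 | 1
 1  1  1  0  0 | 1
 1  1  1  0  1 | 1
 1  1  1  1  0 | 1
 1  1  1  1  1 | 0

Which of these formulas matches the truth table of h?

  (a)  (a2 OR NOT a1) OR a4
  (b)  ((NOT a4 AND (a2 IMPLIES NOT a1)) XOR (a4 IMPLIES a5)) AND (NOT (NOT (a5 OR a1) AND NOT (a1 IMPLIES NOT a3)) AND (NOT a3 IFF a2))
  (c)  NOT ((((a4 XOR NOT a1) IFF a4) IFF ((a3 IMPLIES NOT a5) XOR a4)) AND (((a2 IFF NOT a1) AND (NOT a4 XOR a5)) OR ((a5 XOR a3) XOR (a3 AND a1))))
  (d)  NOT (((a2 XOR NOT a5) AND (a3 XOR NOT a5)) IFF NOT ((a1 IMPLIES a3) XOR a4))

(a): at (0,0,0,1,1) it gives 1, but h = 0 — eliminated.
(b): at (0,0,0,0,0) it gives 0, but h = 1 — eliminated.
(d): at (0,0,0,0,1) it gives 0, but h = 1 — eliminated.
(c) is the remaining candidate, and it agrees with h on all 32 inputs.

c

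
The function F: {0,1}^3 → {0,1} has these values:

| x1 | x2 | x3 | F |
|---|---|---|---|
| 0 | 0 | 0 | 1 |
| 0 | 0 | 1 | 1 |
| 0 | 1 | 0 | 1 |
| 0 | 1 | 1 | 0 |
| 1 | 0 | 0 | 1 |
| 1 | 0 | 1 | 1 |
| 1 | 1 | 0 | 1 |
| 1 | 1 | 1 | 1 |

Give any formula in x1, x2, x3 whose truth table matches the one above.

Only row (0,1,1) gives 0. So F is 1 everywhere except there — the complement of the minterm ¬x1·x2·x3.

F(x1, x2, x3) = ¬((¬x1 ∧ x2) ∧ x3)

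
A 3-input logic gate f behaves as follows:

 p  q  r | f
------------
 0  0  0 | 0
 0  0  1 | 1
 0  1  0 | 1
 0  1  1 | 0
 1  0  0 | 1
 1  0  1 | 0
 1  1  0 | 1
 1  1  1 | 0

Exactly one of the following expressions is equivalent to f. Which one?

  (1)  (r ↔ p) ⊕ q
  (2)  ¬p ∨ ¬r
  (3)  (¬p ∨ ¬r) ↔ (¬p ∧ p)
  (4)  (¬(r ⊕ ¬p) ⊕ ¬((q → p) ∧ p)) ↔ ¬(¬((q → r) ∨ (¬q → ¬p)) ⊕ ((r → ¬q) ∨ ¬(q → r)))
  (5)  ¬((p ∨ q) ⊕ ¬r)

5

(1): at (0,0,0) it gives 1, but f = 0 — eliminated.
(2): at (0,0,0) it gives 1, but f = 0 — eliminated.
(3): at (0,0,1) it gives 0, but f = 1 — eliminated.
(4): at (0,1,0) it gives 0, but f = 1 — eliminated.
That leaves (5). Evaluating it on every row reproduces the table of f exactly.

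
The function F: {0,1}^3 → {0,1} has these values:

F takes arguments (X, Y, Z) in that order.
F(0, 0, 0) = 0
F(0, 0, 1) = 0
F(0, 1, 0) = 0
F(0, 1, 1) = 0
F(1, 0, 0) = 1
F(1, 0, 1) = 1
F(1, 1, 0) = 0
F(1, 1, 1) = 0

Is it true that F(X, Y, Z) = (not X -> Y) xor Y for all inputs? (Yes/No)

Yes

Test each input against both F and the formula:
  X=0, Y=0, Z=0: formula gives 0, F = 0 ✓
  X=0, Y=0, Z=1: formula gives 0, F = 0 ✓
  X=0, Y=1, Z=0: formula gives 0, F = 0 ✓
  X=0, Y=1, Z=1: formula gives 0, F = 0 ✓
  X=1, Y=0, Z=0: formula gives 1, F = 1 ✓
  …and likewise for the remaining 3 rows.
No disagreement on any input; they are logically equivalent.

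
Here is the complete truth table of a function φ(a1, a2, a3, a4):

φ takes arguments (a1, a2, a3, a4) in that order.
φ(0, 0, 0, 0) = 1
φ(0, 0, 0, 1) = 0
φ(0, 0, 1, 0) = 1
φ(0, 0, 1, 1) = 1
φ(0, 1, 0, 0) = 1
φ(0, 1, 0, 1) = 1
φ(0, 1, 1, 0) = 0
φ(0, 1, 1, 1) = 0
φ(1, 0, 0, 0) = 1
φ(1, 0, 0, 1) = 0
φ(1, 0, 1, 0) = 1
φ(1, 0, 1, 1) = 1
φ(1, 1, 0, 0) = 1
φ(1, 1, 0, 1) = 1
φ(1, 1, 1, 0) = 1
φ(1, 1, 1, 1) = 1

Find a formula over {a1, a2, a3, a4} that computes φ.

φ(a1, a2, a3, a4) = not ((((((not a1 and not a2) and not a3) and a4) or (((not a1 and a2) and a3) and not a4)) or (((not a1 and a2) and a3) and a4)) or (((a1 and not a2) and not a3) and a4))

The 0-rows are (0,0,0,1), (0,1,1,0), (0,1,1,1), (1,0,0,1). Take each as a conjunction (¬a1·¬a2·¬a3·a4, ¬a1·a2·a3·¬a4, ¬a1·a2·a3·a4, a1·¬a2·¬a3·a4), form their disjunction, and complement — that gives a formula that is 1 everywhere φ is.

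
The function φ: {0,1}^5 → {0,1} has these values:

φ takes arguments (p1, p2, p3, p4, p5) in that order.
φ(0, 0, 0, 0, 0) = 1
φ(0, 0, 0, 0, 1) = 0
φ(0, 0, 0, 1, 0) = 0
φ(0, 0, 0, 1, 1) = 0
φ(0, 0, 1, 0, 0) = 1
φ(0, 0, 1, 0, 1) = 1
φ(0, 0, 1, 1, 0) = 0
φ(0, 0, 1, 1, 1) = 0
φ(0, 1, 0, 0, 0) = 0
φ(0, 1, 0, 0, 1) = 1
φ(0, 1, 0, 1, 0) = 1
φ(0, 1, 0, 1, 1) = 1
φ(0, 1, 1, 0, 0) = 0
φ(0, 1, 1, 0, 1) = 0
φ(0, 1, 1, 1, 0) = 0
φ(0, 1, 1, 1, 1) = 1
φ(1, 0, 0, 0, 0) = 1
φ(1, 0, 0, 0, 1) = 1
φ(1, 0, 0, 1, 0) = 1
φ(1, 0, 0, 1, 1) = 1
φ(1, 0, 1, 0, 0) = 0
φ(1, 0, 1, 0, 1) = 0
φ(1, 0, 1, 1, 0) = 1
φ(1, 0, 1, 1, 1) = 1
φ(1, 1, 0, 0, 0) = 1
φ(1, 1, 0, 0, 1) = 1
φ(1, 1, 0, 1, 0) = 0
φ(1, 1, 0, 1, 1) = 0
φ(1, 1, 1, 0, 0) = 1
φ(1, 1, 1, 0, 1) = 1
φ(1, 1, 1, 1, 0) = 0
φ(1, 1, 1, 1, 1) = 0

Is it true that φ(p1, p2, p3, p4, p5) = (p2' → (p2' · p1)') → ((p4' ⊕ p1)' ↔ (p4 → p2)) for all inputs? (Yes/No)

Test each input against both φ and the formula:
  p1=0, p2=0, p3=0, p4=0, p5=0: formula gives 0, but φ = 1 ✗
A single disagreement suffices: at (0,0,0,0,0) they differ, so the formula does not compute φ.

No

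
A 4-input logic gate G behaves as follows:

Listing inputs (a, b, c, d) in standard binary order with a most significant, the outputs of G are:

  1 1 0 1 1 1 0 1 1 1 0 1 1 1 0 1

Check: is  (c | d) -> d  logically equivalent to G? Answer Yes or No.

Yes

Check the formula against G row by row:
  a=0, b=0, c=0, d=0: formula gives 1, G = 1 ✓
  a=0, b=0, c=0, d=1: formula gives 1, G = 1 ✓
  a=0, b=0, c=1, d=0: formula gives 0, G = 0 ✓
  a=0, b=0, c=1, d=1: formula gives 1, G = 1 ✓
  …and likewise for the remaining 12 rows.
No disagreement on any input; they are logically equivalent.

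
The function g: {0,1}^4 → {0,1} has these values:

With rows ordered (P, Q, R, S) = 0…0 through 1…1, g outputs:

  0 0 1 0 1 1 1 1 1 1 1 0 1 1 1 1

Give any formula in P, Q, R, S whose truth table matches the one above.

g(P, Q, R, S) = NOT ((((((NOT P AND NOT Q) AND NOT R) AND NOT S) OR (((NOT P AND NOT Q) AND NOT R) AND S)) OR (((NOT P AND NOT Q) AND R) AND S)) OR (((P AND NOT Q) AND R) AND S))

There are just 4 zero rows: (0,0,0,0), (0,0,0,1), (0,0,1,1), (1,0,1,1). Their minterms are ¬P·¬Q·¬R·¬S, ¬P·¬Q·¬R·S, ¬P·¬Q·R·S, P·¬Q·R·S; the OR of those covers precisely the 0-outputs, and negating it yields g.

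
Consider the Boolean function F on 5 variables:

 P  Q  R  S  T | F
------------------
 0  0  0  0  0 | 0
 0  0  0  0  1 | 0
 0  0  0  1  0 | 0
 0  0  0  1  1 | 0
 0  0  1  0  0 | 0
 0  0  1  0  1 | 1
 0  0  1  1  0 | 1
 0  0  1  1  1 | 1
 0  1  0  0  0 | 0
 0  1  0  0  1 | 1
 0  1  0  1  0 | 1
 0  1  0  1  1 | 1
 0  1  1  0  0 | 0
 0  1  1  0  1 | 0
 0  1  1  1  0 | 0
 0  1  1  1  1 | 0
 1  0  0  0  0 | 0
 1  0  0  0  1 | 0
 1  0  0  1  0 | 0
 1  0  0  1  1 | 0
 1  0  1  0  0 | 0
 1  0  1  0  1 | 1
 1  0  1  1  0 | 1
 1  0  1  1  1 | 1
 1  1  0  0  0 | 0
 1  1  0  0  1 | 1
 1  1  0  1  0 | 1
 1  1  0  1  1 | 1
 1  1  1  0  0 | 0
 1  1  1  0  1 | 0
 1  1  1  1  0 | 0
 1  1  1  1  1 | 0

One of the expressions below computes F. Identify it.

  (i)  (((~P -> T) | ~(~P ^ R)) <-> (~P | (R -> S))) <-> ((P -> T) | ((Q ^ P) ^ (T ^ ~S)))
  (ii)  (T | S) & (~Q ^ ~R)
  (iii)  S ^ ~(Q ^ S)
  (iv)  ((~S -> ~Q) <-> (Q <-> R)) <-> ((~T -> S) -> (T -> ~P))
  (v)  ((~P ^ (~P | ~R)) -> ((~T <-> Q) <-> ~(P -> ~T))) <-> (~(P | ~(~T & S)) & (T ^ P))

(i) disagrees with F on (0,0,0,0,1) (formula → 1, table → 0); rule it out.
(iii) disagrees with F on (0,0,0,0,0) (formula → 1, table → 0); rule it out.
(iv) disagrees with F on (0,0,0,0,0) (formula → 1, table → 0); rule it out.
(v) disagrees with F on (0,0,1,0,1) (formula → 0, table → 1); rule it out.
That leaves (ii). Evaluating it on every row reproduces the table of F exactly.

ii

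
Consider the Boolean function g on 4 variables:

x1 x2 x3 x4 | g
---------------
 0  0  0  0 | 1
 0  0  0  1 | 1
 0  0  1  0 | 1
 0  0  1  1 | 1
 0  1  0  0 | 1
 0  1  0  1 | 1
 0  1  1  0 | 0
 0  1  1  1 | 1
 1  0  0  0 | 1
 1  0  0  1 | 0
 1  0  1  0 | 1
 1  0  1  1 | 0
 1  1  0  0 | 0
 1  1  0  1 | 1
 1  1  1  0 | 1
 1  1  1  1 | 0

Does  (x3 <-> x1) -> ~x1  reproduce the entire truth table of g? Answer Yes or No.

No

Evaluate (x3 <-> x1) -> ~x1 on each row and compare to g:
  x1=0, x2=0, x3=0, x4=0: formula gives 1, g = 1 ✓
  x1=0, x2=0, x3=0, x4=1: formula gives 1, g = 1 ✓
  x1=0, x2=0, x3=1, x4=0: formula gives 1, g = 1 ✓
  x1=0, x2=0, x3=1, x4=1: formula gives 1, g = 1 ✓
  …
  x1=0, x2=1, x3=1, x4=0: formula gives 1, but g = 0 ✗
Row (0,1,1,0) is a counterexample, so the formula is not equivalent to g.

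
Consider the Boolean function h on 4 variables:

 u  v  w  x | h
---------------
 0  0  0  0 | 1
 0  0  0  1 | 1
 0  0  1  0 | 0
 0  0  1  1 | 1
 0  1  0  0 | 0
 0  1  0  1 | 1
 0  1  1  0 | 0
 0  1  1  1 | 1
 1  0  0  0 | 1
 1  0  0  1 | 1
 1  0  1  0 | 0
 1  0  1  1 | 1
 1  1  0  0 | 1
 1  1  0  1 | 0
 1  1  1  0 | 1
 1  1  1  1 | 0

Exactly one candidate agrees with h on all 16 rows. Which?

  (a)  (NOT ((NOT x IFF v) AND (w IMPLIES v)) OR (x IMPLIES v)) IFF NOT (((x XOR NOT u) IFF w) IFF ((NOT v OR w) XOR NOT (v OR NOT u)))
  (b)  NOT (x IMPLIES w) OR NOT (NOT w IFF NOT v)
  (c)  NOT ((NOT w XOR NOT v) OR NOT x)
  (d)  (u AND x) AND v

a

(b) fails at (0,0,0,0): the formula yields 0, h is 1.
(c) fails at (0,0,0,0): the formula yields 0, h is 1.
(d) fails at (0,0,0,0): the formula yields 0, h is 1.
That leaves (a). Evaluating it on every row reproduces the table of h exactly.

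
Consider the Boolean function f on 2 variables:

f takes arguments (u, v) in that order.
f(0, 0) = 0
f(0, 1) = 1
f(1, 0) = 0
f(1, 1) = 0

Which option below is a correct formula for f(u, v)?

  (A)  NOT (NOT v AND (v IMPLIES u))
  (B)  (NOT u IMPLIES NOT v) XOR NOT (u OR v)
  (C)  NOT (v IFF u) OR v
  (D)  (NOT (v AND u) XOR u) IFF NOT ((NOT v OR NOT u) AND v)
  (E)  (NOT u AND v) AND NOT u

E

(A) fails at (1,1): the formula yields 1, f is 0.
(B) fails at (0,1): the formula yields 0, f is 1.
(C) fails at (1,0): the formula yields 1, f is 0.
(D) fails at (0,0): the formula yields 1, f is 0.
That leaves (E). Evaluating it on every row reproduces the table of f exactly.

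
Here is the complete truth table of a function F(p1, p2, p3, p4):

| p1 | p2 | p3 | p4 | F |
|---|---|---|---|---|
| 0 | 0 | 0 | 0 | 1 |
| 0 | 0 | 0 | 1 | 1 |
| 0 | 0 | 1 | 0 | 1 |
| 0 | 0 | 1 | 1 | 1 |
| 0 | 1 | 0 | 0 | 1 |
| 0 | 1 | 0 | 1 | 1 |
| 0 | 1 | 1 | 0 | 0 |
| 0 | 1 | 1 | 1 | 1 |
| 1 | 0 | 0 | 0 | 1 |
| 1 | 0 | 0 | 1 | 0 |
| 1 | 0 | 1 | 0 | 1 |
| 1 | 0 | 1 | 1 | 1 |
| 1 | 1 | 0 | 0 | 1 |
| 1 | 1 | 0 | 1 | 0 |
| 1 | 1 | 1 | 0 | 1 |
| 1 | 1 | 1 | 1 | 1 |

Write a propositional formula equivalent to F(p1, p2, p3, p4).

F(p1, p2, p3, p4) = (((((p1' · p2) · p3) · p4') + (((p1 · p2') · p3') · p4)) + (((p1 · p2) · p3') · p4))'

The 0-rows are (0,1,1,0), (1,0,0,1), (1,1,0,1). Take each as a conjunction (¬p1·p2·p3·¬p4, p1·¬p2·¬p3·p4, p1·p2·¬p3·p4), form their disjunction, and complement — that gives a formula that is 1 everywhere F is.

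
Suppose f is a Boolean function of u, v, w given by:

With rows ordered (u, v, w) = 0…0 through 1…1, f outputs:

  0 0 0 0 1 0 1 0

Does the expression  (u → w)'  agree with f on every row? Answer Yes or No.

Yes

Check the formula against f row by row:
  u=0, v=0, w=0: formula gives 0, f = 0 ✓
  u=0, v=0, w=1: formula gives 0, f = 0 ✓
  u=0, v=1, w=0: formula gives 0, f = 0 ✓
  u=0, v=1, w=1: formula gives 0, f = 0 ✓
  u=1, v=0, w=0: formula gives 1, f = 1 ✓
  … (the remaining 3 rows also agree.)
All 8 rows match — the expression computes f exactly.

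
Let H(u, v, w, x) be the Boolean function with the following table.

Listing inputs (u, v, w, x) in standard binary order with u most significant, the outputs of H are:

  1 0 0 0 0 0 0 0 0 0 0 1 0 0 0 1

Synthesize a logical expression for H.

H(u, v, w, x) = ((((NOT u AND NOT v) AND NOT w) AND NOT x) OR (((u AND NOT v) AND w) AND x)) OR (((u AND v) AND w) AND x)

H=1 on 3 inputs: (0,0,0,0), (1,0,1,1), (1,1,1,1). Reading each as a conjunction of literals (¬u·¬v·¬w·¬x, u·¬v·w·x, u·v·w·x) and taking the OR gives the canonical DNF.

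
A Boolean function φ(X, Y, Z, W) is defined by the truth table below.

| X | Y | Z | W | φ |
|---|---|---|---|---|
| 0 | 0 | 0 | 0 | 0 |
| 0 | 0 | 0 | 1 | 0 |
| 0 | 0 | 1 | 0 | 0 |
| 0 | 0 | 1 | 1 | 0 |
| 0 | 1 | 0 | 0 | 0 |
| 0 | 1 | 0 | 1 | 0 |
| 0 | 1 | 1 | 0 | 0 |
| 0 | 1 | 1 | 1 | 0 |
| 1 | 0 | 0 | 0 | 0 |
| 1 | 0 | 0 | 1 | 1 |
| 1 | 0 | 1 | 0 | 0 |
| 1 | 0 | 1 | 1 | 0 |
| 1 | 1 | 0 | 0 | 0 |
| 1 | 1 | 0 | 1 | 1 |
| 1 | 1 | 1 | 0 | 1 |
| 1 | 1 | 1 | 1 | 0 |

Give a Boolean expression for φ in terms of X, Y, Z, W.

φ(X, Y, Z, W) = ((((X & ~Y) & ~Z) & W) | (((X & Y) & ~Z) & W)) | (((X & Y) & Z) & ~W)

Collect the rows where φ=1 — (1,0,0,1), (1,1,0,1), (1,1,1,0) — and write one minterm per row: X·¬Y·¬Z·W, X·Y·¬Z·W, X·Y·Z·¬W. Their union (logical OR) reproduces the table exactly.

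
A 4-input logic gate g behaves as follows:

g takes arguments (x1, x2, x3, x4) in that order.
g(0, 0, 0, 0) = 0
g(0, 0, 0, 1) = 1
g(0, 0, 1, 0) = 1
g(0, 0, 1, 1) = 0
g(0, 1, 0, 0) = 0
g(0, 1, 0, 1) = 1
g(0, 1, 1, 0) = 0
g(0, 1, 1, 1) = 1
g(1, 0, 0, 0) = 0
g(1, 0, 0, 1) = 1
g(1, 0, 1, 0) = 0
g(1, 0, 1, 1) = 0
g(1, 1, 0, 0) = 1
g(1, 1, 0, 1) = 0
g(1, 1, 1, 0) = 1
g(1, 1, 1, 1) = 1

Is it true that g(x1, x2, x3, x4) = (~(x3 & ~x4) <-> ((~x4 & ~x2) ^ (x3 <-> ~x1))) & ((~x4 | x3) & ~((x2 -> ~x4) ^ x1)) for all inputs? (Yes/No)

No

Test each input against both g and the formula:
  x1=0, x2=0, x3=0, x4=0: formula gives 0, g = 0 ✓
  x1=0, x2=0, x3=0, x4=1: formula gives 0, but g = 1 ✗
Since they disagree at (0,0,0,1), the expression is not a correct formula for g.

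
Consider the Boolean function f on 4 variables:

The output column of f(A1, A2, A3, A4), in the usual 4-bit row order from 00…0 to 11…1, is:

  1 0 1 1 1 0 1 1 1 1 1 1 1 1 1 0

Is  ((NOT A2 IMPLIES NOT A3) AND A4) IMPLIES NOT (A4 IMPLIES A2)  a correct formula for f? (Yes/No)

No

Evaluate ((NOT A2 IMPLIES NOT A3) AND A4) IMPLIES NOT (A4 IMPLIES A2) on each row and compare to f:
  A1=0, A2=0, A3=0, A4=0: formula gives 1, f = 1 ✓
  A1=0, A2=0, A3=0, A4=1: formula gives 1, but f = 0 ✗
Since they disagree at (0,0,0,1), the expression is not a correct formula for f.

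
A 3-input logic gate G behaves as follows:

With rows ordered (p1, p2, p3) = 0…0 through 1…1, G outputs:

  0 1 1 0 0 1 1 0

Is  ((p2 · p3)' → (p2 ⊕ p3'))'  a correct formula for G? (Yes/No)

Check the formula against G row by row:
  p1=0, p2=0, p3=0: formula gives 0, G = 0 ✓
  p1=0, p2=0, p3=1: formula gives 1, G = 1 ✓
  p1=0, p2=1, p3=0: formula gives 1, G = 1 ✓
  p1=0, p2=1, p3=1: formula gives 0, G = 0 ✓
  p1=1, p2=0, p3=0: formula gives 0, G = 0 ✓
  …and likewise for the remaining 3 rows.
No disagreement on any input; they are logically equivalent.

Yes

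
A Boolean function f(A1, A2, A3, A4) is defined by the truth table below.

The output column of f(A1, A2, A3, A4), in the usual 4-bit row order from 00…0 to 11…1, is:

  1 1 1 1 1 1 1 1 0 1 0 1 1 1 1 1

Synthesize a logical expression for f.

There are just 2 zero rows: (1,0,0,0), (1,0,1,0). Their minterms are A1·¬A2·¬A3·¬A4, A1·¬A2·A3·¬A4; the OR of those covers precisely the 0-outputs, and negating it yields f.

f(A1, A2, A3, A4) = ((((A1 · A2') · A3') · A4') + (((A1 · A2') · A3) · A4'))'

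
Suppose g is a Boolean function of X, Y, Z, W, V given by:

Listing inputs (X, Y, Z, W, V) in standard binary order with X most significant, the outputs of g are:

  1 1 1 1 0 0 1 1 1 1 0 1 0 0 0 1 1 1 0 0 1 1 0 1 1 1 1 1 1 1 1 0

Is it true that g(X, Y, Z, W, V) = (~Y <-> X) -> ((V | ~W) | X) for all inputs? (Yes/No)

No

Test each input against both g and the formula:
  X=0, Y=0, Z=0, W=0, V=0: formula gives 1, g = 1 ✓
  X=0, Y=0, Z=0, W=0, V=1: formula gives 1, g = 1 ✓
  X=0, Y=0, Z=0, W=1, V=0: formula gives 1, g = 1 ✓
  X=0, Y=0, Z=0, W=1, V=1: formula gives 1, g = 1 ✓
  X=0, Y=0, Z=1, W=0, V=0: formula gives 1, but g = 0 ✗
Since they disagree at (0,0,1,0,0), the expression is not a correct formula for g.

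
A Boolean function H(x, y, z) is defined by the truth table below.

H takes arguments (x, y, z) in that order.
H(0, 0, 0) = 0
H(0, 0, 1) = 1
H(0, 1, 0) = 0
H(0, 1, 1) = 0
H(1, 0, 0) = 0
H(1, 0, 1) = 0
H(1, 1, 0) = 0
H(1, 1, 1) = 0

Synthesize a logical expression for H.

Only row (0,0,1) gives 1. That row's minterm ¬x·¬y·z is H directly.

H(x, y, z) = (~x & ~y) & z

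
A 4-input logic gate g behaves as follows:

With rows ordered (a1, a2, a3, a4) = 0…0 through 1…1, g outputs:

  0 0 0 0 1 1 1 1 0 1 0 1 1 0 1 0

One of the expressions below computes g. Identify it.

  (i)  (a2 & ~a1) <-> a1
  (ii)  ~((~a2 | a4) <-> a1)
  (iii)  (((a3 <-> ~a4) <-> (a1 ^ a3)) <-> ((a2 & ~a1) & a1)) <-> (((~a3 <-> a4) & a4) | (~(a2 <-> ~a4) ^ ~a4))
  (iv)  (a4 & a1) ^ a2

(i) fails at (0,0,0,0): the formula yields 1, g is 0.
(ii) fails at (0,0,0,0): the formula yields 1, g is 0.
(iii) fails at (0,0,0,0): the formula yields 1, g is 0.
That leaves (iv). Evaluating it on every row reproduces the table of g exactly.

iv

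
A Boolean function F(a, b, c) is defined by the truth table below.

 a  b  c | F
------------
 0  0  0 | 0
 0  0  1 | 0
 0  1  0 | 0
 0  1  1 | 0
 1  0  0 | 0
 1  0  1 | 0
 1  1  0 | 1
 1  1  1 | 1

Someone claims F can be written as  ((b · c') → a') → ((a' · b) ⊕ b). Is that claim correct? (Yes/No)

Check the formula against F row by row:
  a=0, b=0, c=0: formula gives 0, F = 0 ✓
  a=0, b=0, c=1: formula gives 0, F = 0 ✓
  a=0, b=1, c=0: formula gives 0, F = 0 ✓
  a=0, b=1, c=1: formula gives 0, F = 0 ✓
  a=1, b=0, c=0: formula gives 0, F = 0 ✓
  … (the remaining 3 rows also agree.)
No disagreement on any input; they are logically equivalent.

Yes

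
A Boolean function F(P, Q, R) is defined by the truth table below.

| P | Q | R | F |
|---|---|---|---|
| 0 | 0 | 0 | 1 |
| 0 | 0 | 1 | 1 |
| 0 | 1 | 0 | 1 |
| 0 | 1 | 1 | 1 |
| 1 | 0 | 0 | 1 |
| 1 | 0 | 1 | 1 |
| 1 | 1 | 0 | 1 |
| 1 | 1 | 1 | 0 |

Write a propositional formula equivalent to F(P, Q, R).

F(P, Q, R) = not ((P and Q) and R)

The output is 0 only when every input is 1 — NAND of all inputs.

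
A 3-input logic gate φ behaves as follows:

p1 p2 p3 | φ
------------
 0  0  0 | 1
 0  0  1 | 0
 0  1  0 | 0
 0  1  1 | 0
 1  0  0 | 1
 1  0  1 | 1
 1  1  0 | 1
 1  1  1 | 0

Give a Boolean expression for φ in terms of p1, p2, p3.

φ=1 on 4 inputs: (0,0,0), (1,0,0), (1,0,1), (1,1,0). Reading each as a conjunction of literals (¬p1·¬p2·¬p3, p1·¬p2·¬p3, p1·¬p2·p3, p1·p2·¬p3) and taking the OR gives the canonical DNF.

φ(p1, p2, p3) = ((((NOT p1 AND NOT p2) AND NOT p3) OR ((p1 AND NOT p2) AND NOT p3)) OR ((p1 AND NOT p2) AND p3)) OR ((p1 AND p2) AND NOT p3)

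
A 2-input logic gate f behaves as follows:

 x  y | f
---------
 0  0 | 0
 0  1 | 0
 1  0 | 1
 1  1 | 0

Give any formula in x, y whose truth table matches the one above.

f(x, y) = x & ~y

1 only at (1,0): x AND NOT y.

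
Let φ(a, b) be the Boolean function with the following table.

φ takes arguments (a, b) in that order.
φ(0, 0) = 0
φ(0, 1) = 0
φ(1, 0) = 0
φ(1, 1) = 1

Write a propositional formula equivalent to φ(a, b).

The output is 1 only when every input is 1 — the AND of all inputs.

φ(a, b) = a ∧ b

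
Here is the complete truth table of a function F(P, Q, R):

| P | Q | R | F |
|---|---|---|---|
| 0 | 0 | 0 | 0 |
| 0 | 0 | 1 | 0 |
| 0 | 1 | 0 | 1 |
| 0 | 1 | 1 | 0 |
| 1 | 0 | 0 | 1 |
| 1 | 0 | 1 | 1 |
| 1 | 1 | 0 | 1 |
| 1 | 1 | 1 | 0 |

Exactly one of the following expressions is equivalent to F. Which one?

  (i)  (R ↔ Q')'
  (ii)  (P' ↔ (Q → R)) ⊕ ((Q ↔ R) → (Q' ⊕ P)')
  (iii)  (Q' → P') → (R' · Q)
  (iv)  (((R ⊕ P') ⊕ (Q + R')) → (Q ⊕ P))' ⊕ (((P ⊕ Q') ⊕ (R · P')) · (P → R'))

(i): at (0,0,0) it gives 1, but F = 0 — eliminated.
(ii): at (0,0,0) it gives 1, but F = 0 — eliminated.
(iv): at (0,0,0) it gives 1, but F = 0 — eliminated.
That leaves (iii). Evaluating it on every row reproduces the table of F exactly.

iii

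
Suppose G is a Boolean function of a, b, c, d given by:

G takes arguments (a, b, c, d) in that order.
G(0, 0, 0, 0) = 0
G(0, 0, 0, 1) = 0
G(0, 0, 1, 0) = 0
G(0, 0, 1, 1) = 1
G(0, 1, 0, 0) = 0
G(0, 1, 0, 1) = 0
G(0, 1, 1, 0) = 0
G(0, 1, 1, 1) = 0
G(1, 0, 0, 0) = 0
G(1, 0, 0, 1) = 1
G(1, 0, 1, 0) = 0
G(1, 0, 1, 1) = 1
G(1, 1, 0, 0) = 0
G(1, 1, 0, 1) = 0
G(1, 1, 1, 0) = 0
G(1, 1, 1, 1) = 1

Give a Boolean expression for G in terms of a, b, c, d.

G(a, b, c, d) = (((((~a & ~b) & c) & d) | (((a & ~b) & ~c) & d)) | (((a & ~b) & c) & d)) | (((a & b) & c) & d)

The 1-rows are (0,0,1,1), (1,0,0,1), (1,0,1,1), (1,1,1,1). Each contributes one minterm — ¬a·¬b·c·d; a·¬b·¬c·d; a·¬b·c·d; a·b·c·d — and their disjunction is a sum-of-products form of G.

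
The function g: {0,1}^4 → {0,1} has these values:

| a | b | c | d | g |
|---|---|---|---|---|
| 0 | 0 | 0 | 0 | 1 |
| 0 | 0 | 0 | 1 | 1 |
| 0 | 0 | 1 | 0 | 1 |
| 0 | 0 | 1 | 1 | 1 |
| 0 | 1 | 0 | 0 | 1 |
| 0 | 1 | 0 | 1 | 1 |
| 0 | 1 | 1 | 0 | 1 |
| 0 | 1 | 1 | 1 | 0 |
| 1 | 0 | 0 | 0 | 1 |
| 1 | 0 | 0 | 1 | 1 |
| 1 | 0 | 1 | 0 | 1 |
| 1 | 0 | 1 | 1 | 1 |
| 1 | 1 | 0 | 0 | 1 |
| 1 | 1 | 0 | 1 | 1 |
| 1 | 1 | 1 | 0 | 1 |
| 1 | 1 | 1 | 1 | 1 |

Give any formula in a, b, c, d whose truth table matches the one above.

g(a, b, c, d) = ~(((~a & b) & c) & d)

g is 0 on exactly one input, (0,1,1,1), whose minterm is ¬a·b·c·d. So g is the negation of that single conjunction.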